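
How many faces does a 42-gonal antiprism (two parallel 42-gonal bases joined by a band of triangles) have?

An antiprism on an n-gon has two n-gon caps and 2n triangles: V = 2·42 = 84, E = 4·42 = 168, F = 2·42 + 2 = 86.

86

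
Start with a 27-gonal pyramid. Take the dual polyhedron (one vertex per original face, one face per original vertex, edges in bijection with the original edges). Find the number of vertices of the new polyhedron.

28

The base solid has V = 28, E = 54, F = 28.
The dual swaps V and F and preserves E: V′ = F = 28, E′ = E = 54, F′ = V = 28.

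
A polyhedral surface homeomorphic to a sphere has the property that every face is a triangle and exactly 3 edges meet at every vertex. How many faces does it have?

4

Each face has 3 edges and each edge borders two faces, so 2E = 3F.
Each vertex has degree 3, so 3V = 2E and hence V = 3F/3.
Euler: V − E + F = 2 ⇒ (3F/3) − (3F/2) + F = 2.
Multiply by 6: (6 − 9 + 6)F = 12, i.e. 3F = 12.
So F = 4, E = 3·4/2 = 6, V = 3·4/3 = 4.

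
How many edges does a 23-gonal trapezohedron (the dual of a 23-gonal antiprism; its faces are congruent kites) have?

The n-trapezohedron (dual of the n-antiprism) has V = 2·23 + 2 = 48, E = 4·23 = 92, F = 2·23 = 46.
Check: V − E + F = 48 − 92 + 46 = 2.

92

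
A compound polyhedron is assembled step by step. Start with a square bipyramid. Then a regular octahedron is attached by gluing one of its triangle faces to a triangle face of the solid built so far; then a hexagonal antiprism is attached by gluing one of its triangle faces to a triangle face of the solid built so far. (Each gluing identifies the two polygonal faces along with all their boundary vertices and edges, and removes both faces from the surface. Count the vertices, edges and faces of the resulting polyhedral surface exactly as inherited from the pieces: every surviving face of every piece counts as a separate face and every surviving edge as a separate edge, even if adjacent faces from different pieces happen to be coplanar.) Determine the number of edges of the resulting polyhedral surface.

A square bipyramid: V=6, E=12, F=8.
Attach a regular octahedron (V=6, E=12, F=8) along a 3-gon: merge 3 vertices and 3 edges, delete both glued faces → V=9, E=21, F=14.
Attach a hexagonal antiprism (V=12, E=24, F=14) along a 3-gon: merge 3 vertices and 3 edges, delete both glued faces → V=18, E=42, F=26.
Check: V − E + F = 18 − 42 + 26 = 2.

42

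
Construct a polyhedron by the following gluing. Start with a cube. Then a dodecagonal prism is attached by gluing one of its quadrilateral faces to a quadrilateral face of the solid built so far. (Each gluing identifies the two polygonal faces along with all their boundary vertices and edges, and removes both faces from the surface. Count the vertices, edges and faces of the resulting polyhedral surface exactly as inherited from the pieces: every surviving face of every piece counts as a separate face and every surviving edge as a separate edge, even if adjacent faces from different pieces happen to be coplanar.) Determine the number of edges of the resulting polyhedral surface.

A cube: V=8, E=12, F=6.
Attach a dodecagonal prism (V=24, E=36, F=14) along a 4-gon: merge 4 vertices and 4 edges, delete both glued faces → V=28, E=44, F=18.
Check: V − E + F = 28 − 44 + 18 = 2.

44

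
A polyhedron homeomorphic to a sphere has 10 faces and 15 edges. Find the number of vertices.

Here V − E + F = 2.
V = 2 + E − F = 2 + 15 − 10 = 7.

7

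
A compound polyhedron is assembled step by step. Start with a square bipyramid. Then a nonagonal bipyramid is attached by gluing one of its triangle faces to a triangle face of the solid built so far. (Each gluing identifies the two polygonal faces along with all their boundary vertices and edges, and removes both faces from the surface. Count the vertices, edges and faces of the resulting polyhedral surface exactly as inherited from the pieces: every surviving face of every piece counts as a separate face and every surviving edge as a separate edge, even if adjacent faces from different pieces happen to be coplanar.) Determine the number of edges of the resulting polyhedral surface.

A square bipyramid: V=6, E=12, F=8.
Attach a nonagonal bipyramid (V=11, E=27, F=18) along a 3-gon: merge 3 vertices and 3 edges, delete both glued faces → V=14, E=36, F=24.
Check: V − E + F = 14 − 36 + 24 = 2.

36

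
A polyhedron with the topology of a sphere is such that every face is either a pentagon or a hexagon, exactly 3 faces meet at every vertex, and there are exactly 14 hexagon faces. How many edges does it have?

72

Let x be the number of pentagons; then F = 14 + x.
Edge–face incidences: 2E = 6·14 + 5·x = 84 + 5x.
Every vertex has degree 3, so 3V = 2E.
Euler: V − E + F = 2 ⇒ (2E)/3 − E + (14 + x) = 2.
Multiply by 6: 2·(2E) − 3·(2E) + 6·(14 + x) = 12, i.e. 84 + 6x − (84 + 5x) = 12.
Collecting terms: x = 12.
Then 2E = 84 + 5·12 = 144, so E = 72, V = 2E/3 = 48, F = 14 + 12 = 26.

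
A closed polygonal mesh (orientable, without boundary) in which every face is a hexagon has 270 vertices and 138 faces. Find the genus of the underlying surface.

Every face is a hexagon, so 2E = 6·138 = 828, giving E = 414.
χ = V − E + F = 270 − 414 + 138 = -6.
For a closed orientable surface χ = 2 − 2g, so g = (2 − (-6))/2 = 4.

4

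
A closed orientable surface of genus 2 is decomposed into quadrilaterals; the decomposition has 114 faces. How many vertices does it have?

χ = 2 − 2·2 = -2, and every face is a square so 4F = 2E.
E = 4·114/2 = 228. Then V = -2 + E − F = -2 + 228 − 114 = 112.

112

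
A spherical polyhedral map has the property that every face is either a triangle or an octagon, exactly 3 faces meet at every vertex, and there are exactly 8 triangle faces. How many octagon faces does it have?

Let x be the number of octagons; then F = 8 + x.
Edge–face incidences: 2E = 3·8 + 8·x = 24 + 8x.
Every vertex has degree 3, so 3V = 2E.
Euler: V − E + F = 2 ⇒ (2E)/3 − E + (8 + x) = 2.
Multiply by 6: 2·(2E) − 3·(2E) + 6·(8 + x) = 12, i.e. 48 + 6x − (24 + 8x) = 12.
Collecting terms: −2x + 24 = 12, so −2x = −12, so x = 6.
Then 2E = 24 + 8·6 = 72, so E = 36, V = 2E/3 = 24, F = 8 + 6 = 14.

6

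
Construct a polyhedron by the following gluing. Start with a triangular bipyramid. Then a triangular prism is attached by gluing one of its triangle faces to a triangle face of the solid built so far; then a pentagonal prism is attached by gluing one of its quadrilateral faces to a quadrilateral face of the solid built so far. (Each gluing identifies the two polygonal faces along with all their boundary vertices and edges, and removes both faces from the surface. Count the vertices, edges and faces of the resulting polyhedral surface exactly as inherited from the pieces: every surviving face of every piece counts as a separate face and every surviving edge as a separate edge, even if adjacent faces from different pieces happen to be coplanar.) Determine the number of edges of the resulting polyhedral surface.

26

A triangular bipyramid: V=5, E=9, F=6.
Attach a triangular prism (V=6, E=9, F=5) along a 3-gon: merge 3 vertices and 3 edges, delete both glued faces → V=8, E=15, F=9.
Attach a pentagonal prism (V=10, E=15, F=7) along a 4-gon: merge 4 vertices and 4 edges, delete both glued faces → V=14, E=26, F=14.
Check: V − E + F = 14 − 26 + 14 = 2.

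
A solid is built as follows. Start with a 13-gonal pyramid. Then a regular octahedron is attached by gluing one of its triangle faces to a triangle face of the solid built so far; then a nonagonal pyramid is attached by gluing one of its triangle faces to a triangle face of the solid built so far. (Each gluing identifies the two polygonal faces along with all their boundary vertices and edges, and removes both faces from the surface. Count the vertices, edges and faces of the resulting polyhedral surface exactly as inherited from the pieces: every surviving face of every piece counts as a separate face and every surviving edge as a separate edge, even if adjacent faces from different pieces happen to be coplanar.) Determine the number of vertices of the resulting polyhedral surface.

24

A 13-gonal pyramid: V=14, E=26, F=14.
Attach a regular octahedron (V=6, E=12, F=8) along a 3-gon: merge 3 vertices and 3 edges, delete both glued faces → V=17, E=35, F=20.
Attach a nonagonal pyramid (V=10, E=18, F=10) along a 3-gon: merge 3 vertices and 3 edges, delete both glued faces → V=24, E=50, F=28.
Check: V − E + F = 24 − 50 + 28 = 2.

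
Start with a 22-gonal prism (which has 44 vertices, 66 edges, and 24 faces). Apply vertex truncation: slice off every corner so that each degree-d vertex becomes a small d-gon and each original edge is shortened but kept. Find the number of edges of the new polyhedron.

Truncation replaces each original edge-end by a new vertex, so V′ = 2E = 132.
Each original edge survives, and each old vertex of degree d contributes d new edges; summing degrees gives Σd = 2E, so E′ = E + 2E = 3E = 198.
Each original face survives and each original vertex becomes one new face: F′ = F + V = 68.

198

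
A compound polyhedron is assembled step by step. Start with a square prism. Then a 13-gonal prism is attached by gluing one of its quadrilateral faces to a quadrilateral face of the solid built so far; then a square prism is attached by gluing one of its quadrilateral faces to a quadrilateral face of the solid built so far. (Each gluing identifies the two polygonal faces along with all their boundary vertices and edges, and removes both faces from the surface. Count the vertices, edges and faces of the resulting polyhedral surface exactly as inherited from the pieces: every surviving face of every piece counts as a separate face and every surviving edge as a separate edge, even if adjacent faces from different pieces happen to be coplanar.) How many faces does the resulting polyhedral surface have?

23

A square prism: V=8, E=12, F=6.
Attach a 13-gonal prism (V=26, E=39, F=15) along a 4-gon: merge 4 vertices and 4 edges, delete both glued faces → V=30, E=47, F=19.
Attach a square prism (V=8, E=12, F=6) along a 4-gon: merge 4 vertices and 4 edges, delete both glued faces → V=34, E=55, F=23.
Check: V − E + F = 34 − 55 + 23 = 2.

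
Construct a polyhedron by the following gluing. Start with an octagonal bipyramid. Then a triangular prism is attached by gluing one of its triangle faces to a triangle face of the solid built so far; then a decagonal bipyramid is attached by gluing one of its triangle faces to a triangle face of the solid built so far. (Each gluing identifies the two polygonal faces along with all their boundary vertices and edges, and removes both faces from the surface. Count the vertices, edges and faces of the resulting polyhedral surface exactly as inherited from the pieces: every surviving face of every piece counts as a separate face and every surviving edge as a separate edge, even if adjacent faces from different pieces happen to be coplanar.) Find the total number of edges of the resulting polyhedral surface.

An octagonal bipyramid: V=10, E=24, F=16.
Attach a triangular prism (V=6, E=9, F=5) along a 3-gon: merge 3 vertices and 3 edges, delete both glued faces → V=13, E=30, F=19.
Attach a decagonal bipyramid (V=12, E=30, F=20) along a 3-gon: merge 3 vertices and 3 edges, delete both glued faces → V=22, E=57, F=37.
Check: V − E + F = 22 − 57 + 37 = 2.

57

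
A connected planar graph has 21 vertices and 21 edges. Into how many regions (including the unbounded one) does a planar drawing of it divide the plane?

Euler's formula for a connected plane graph: V − E + F = 2, so F = 2 − 21 + 21 = 2.

2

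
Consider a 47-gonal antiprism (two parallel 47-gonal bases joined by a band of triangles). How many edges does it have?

An antiprism on an n-gon has two n-gon caps and 2n triangles: V = 2·47 = 94, E = 4·47 = 188, F = 2·47 + 2 = 96.

188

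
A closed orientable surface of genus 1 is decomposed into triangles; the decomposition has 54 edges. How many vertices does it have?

18

χ = 2 − 2·1 = 0, and every face is a triangle so 3F = 2E.
F = 2E/3 = 36. Then V = 0 + E − F = 0 + 54 − 36 = 18.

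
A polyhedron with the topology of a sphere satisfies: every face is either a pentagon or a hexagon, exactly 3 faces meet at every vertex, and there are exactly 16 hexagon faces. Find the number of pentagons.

12

Let x be the number of pentagons; then F = 16 + x.
Edge–face incidences: 2E = 6·16 + 5·x = 96 + 5x.
Every vertex has degree 3, so 3V = 2E.
Euler: V − E + F = 2 ⇒ (2E)/3 − E + (16 + x) = 2.
Multiply by 6: 2·(2E) − 3·(2E) + 6·(16 + x) = 12, i.e. 96 + 6x − (96 + 5x) = 12.
Collecting terms: x = 12.
Then 2E = 96 + 5·12 = 156, so E = 78, V = 2E/3 = 52, F = 16 + 12 = 28.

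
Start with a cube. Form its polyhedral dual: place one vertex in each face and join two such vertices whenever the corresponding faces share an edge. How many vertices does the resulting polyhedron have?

6

The base solid has V = 8, E = 12, F = 6.
The dual swaps V and F and preserves E: V′ = F = 6, E′ = E = 12, F′ = V = 8.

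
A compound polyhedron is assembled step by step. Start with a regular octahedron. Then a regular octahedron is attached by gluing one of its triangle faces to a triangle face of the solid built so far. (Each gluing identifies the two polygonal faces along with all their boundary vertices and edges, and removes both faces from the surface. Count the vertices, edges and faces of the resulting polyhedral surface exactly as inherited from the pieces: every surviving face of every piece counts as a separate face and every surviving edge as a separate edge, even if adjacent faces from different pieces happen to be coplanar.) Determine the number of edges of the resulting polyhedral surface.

21

A regular octahedron: V=6, E=12, F=8.
Attach a regular octahedron (V=6, E=12, F=8) along a 3-gon: merge 3 vertices and 3 edges, delete both glued faces → V=9, E=21, F=14.
Check: V − E + F = 9 − 21 + 14 = 2.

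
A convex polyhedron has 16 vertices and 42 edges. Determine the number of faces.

Here V − E + F = 2.
F = 2 − V + E = 2 − 16 + 42 = 28.

28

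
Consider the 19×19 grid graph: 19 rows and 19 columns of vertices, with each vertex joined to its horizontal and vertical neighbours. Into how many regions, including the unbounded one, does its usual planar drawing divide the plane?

The grid has V = 19·19 = 361 vertices and E = 19·18 + 19·18 = 684 edges.
F = 2 − V + E = 2 − 361 + 684 = 325.

325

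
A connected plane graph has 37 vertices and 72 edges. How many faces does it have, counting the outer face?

Euler's formula for a connected plane graph: V − E + F = 2, so F = 2 − 37 + 72 = 37.

37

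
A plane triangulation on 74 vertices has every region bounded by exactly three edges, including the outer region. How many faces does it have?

144

In a plane triangulation 3F = 2E and V − E + F = 2, so F = 2V − 4 = 2·74 − 4 = 144.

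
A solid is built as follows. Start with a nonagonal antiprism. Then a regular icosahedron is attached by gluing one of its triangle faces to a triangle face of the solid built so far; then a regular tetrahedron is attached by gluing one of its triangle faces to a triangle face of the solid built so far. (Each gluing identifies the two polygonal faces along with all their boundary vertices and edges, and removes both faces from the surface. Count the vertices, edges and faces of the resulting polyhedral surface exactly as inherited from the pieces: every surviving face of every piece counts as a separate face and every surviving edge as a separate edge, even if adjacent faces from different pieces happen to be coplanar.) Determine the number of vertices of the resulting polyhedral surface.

28

A nonagonal antiprism: V=18, E=36, F=20.
Attach a regular icosahedron (V=12, E=30, F=20) along a 3-gon: merge 3 vertices and 3 edges, delete both glued faces → V=27, E=63, F=38.
Attach a regular tetrahedron (V=4, E=6, F=4) along a 3-gon: merge 3 vertices and 3 edges, delete both glued faces → V=28, E=66, F=40.
Check: V − E + F = 28 − 66 + 40 = 2.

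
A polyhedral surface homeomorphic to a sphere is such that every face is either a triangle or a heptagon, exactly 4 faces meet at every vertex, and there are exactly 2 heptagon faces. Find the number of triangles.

14

Let x be the number of triangles; then F = 2 + x.
Edge–face incidences: 2E = 7·2 + 3·x = 14 + 3x.
Every vertex has degree 4, so 4V = 2E.
Euler: V − E + F = 2 ⇒ (2E)/4 − E + (2 + x) = 2.
Multiply by 8: 2·(2E) − 4·(2E) + 8·(2 + x) = 16, i.e. 16 + 8x − 2·(14 + 3x) = 16.
Collecting terms: 2x − 12 = 16, so 2x = 28, so x = 14.
Then 2E = 14 + 3·14 = 56, so E = 28, V = 2E/4 = 14, F = 2 + 14 = 16.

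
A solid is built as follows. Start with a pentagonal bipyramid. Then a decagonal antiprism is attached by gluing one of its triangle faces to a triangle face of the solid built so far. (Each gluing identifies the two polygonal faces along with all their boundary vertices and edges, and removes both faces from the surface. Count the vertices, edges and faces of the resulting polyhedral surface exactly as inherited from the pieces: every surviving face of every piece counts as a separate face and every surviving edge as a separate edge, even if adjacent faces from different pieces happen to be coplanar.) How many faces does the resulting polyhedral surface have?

A pentagonal bipyramid: V=7, E=15, F=10.
Attach a decagonal antiprism (V=20, E=40, F=22) along a 3-gon: merge 3 vertices and 3 edges, delete both glued faces → V=24, E=52, F=30.
Check: V − E + F = 24 − 52 + 30 = 2.

30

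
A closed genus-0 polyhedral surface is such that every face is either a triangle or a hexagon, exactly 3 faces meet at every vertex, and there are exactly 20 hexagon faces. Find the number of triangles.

4

Let x be the number of triangles; then F = 20 + x.
Edge–face incidences: 2E = 6·20 + 3·x = 120 + 3x.
Every vertex has degree 3, so 3V = 2E.
Euler: V − E + F = 2 ⇒ (2E)/3 − E + (20 + x) = 2.
Multiply by 6: 2·(2E) − 3·(2E) + 6·(20 + x) = 12, i.e. 120 + 6x − (120 + 3x) = 12.
Collecting terms: 3x = 12, so x = 4.
Then 2E = 120 + 3·4 = 132, so E = 66, V = 2E/3 = 44, F = 20 + 4 = 24.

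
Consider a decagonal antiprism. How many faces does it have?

An antiprism on an n-gon has two n-gon caps and 2n triangles: V = 2·10 = 20, E = 4·10 = 40, F = 2·10 + 2 = 22.
Check: V − E + F = 20 − 40 + 22 = 2.

22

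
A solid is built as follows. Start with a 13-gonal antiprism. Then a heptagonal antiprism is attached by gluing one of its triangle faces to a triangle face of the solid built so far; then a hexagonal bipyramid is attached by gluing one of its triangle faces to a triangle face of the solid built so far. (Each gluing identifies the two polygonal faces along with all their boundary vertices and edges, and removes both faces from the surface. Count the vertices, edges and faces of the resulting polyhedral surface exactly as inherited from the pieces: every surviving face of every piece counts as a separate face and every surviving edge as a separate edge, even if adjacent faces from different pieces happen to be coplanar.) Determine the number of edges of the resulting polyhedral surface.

A 13-gonal antiprism: V=26, E=52, F=28.
Attach a heptagonal antiprism (V=14, E=28, F=16) along a 3-gon: merge 3 vertices and 3 edges, delete both glued faces → V=37, E=77, F=42.
Attach a hexagonal bipyramid (V=8, E=18, F=12) along a 3-gon: merge 3 vertices and 3 edges, delete both glued faces → V=42, E=92, F=52.
Check: V − E + F = 42 − 92 + 52 = 2.

92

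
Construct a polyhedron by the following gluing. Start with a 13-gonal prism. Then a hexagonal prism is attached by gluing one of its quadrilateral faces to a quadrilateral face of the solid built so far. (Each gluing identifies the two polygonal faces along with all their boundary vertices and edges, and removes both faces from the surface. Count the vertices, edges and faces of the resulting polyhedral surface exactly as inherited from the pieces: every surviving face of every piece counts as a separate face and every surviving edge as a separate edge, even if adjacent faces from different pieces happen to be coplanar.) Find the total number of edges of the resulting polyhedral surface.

A 13-gonal prism: V=26, E=39, F=15.
Attach a hexagonal prism (V=12, E=18, F=8) along a 4-gon: merge 4 vertices and 4 edges, delete both glued faces → V=34, E=53, F=21.
Check: V − E + F = 34 − 53 + 21 = 2.

53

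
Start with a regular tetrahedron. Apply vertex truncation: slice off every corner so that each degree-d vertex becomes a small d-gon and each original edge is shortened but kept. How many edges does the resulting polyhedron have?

The base solid has V = 4, E = 6, F = 4.
Truncation replaces each original edge-end by a new vertex, so V′ = 2E = 12.
Each original edge survives, and each old vertex of degree d contributes d new edges; summing degrees gives Σd = 2E, so E′ = E + 2E = 3E = 18.
Each original face survives and each original vertex becomes one new face: F′ = F + V = 8.

18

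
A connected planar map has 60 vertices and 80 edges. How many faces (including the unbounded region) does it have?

22

Euler's formula for a connected plane graph: V − E + F = 2, so F = 2 − 60 + 80 = 22.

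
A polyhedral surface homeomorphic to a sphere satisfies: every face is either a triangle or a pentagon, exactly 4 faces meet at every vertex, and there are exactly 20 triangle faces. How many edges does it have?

Let x be the number of pentagons; then F = 20 + x.
Edge–face incidences: 2E = 3·20 + 5·x = 60 + 5x.
Every vertex has degree 4, so 4V = 2E.
Euler: V − E + F = 2 ⇒ (2E)/4 − E + (20 + x) = 2.
Multiply by 8: 2·(2E) − 4·(2E) + 8·(20 + x) = 16, i.e. 160 + 8x − 2·(60 + 5x) = 16.
Collecting terms: −2x + 40 = 16, so −2x = −24, so x = 12.
Then 2E = 60 + 5·12 = 120, so E = 60, V = 2E/4 = 30, F = 20 + 12 = 32.

60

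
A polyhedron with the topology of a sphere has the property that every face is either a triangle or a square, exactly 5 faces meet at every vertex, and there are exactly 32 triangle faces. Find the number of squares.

Let x be the number of squares; then F = 32 + x.
Edge–face incidences: 2E = 3·32 + 4·x = 96 + 4x.
Every vertex has degree 5, so 5V = 2E.
Euler: V − E + F = 2 ⇒ (2E)/5 − E + (32 + x) = 2.
Multiply by 10: 2·(2E) − 5·(2E) + 10·(32 + x) = 20, i.e. 320 + 10x − 3·(96 + 4x) = 20.
Collecting terms: −2x + 32 = 20, so −2x = −12, so x = 6.
Then 2E = 96 + 4·6 = 120, so E = 60, V = 2E/5 = 24, F = 32 + 6 = 38.

6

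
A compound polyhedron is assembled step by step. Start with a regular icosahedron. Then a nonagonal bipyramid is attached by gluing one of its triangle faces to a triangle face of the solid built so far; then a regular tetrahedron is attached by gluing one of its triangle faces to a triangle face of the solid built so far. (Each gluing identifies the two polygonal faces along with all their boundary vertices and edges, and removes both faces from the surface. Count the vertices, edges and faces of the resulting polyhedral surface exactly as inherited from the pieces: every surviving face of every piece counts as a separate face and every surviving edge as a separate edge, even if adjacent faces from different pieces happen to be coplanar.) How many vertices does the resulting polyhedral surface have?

21

A regular icosahedron: V=12, E=30, F=20.
Attach a nonagonal bipyramid (V=11, E=27, F=18) along a 3-gon: merge 3 vertices and 3 edges, delete both glued faces → V=20, E=54, F=36.
Attach a regular tetrahedron (V=4, E=6, F=4) along a 3-gon: merge 3 vertices and 3 edges, delete both glued faces → V=21, E=57, F=38.
Check: V − E + F = 21 − 57 + 38 = 2.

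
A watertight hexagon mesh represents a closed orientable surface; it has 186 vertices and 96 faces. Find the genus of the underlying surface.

4

Every face is a hexagon, so 2E = 6·96 = 576, giving E = 288.
χ = V − E + F = 186 − 288 + 96 = -6.
For a closed orientable surface χ = 2 − 2g, so g = (2 − (-6))/2 = 4.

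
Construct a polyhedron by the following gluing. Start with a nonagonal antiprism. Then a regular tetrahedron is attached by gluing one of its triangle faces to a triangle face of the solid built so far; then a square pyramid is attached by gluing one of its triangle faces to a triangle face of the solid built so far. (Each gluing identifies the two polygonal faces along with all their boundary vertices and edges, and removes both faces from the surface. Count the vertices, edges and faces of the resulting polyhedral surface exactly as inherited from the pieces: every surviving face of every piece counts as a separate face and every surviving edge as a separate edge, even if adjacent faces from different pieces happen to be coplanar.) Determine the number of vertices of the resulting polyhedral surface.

21

A nonagonal antiprism: V=18, E=36, F=20.
Attach a regular tetrahedron (V=4, E=6, F=4) along a 3-gon: merge 3 vertices and 3 edges, delete both glued faces → V=19, E=39, F=22.
Attach a square pyramid (V=5, E=8, F=5) along a 3-gon: merge 3 vertices and 3 edges, delete both glued faces → V=21, E=44, F=25.
Check: V − E + F = 21 − 44 + 25 = 2.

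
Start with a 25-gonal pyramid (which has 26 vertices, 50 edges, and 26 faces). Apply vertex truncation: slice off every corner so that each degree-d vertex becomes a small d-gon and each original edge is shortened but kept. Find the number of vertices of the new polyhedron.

100

Truncation replaces each original edge-end by a new vertex, so V′ = 2E = 100.
Each original edge survives, and each old vertex of degree d contributes d new edges; summing degrees gives Σd = 2E, so E′ = E + 2E = 3E = 150.
Each original face survives and each original vertex becomes one new face: F′ = F + V = 52.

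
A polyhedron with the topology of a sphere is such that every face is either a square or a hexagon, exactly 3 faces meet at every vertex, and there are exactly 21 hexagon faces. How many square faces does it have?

6

Let x be the number of squares; then F = 21 + x.
Edge–face incidences: 2E = 6·21 + 4·x = 126 + 4x.
Every vertex has degree 3, so 3V = 2E.
Euler: V − E + F = 2 ⇒ (2E)/3 − E + (21 + x) = 2.
Multiply by 6: 2·(2E) − 3·(2E) + 6·(21 + x) = 12, i.e. 126 + 6x − (126 + 4x) = 12.
Collecting terms: 2x = 12, so x = 6.
Then 2E = 126 + 4·6 = 150, so E = 75, V = 2E/3 = 50, F = 21 + 6 = 27.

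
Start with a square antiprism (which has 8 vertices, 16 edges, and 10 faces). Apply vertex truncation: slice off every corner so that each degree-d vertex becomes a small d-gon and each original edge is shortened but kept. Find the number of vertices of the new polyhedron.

32

Truncation replaces each original edge-end by a new vertex, so V′ = 2E = 32.
Each original edge survives, and each old vertex of degree d contributes d new edges; summing degrees gives Σd = 2E, so E′ = E + 2E = 3E = 48.
Each original face survives and each original vertex becomes one new face: F′ = F + V = 18.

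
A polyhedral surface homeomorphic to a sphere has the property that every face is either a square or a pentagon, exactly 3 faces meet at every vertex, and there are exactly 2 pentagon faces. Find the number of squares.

5

Let x be the number of squares; then F = 2 + x.
Edge–face incidences: 2E = 5·2 + 4·x = 10 + 4x.
Every vertex has degree 3, so 3V = 2E.
Euler: V − E + F = 2 ⇒ (2E)/3 − E + (2 + x) = 2.
Multiply by 6: 2·(2E) − 3·(2E) + 6·(2 + x) = 12, i.e. 12 + 6x − (10 + 4x) = 12.
Collecting terms: 2x + 2 = 12, so 2x = 10, so x = 5.
Then 2E = 10 + 4·5 = 30, so E = 15, V = 2E/3 = 10, F = 2 + 5 = 7.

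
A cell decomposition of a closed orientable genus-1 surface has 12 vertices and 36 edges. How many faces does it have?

For a closed orientable surface of genus 1, χ = 2 − 2·1 = 0.
F = 0 − V + E = 0 − 12 + 36 = 24.

24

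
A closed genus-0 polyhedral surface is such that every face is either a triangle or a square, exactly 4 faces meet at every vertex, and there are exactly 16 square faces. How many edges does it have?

Let x be the number of triangles; then F = 16 + x.
Edge–face incidences: 2E = 4·16 + 3·x = 64 + 3x.
Every vertex has degree 4, so 4V = 2E.
Euler: V − E + F = 2 ⇒ (2E)/4 − E + (16 + x) = 2.
Multiply by 8: 2·(2E) − 4·(2E) + 8·(16 + x) = 16, i.e. 128 + 8x − 2·(64 + 3x) = 16.
Collecting terms: 2x = 16, so x = 8.
Then 2E = 64 + 3·8 = 88, so E = 44, V = 2E/4 = 22, F = 16 + 8 = 24.

44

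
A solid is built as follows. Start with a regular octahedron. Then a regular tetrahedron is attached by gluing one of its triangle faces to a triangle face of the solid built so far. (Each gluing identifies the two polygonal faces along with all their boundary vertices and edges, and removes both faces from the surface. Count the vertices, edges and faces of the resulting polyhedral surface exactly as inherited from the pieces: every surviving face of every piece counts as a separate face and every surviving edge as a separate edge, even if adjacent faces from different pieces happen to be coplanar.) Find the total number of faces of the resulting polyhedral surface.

10

A regular octahedron: V=6, E=12, F=8.
Attach a regular tetrahedron (V=4, E=6, F=4) along a 3-gon: merge 3 vertices and 3 edges, delete both glued faces → V=7, E=15, F=10.
Check: V − E + F = 7 − 15 + 10 = 2.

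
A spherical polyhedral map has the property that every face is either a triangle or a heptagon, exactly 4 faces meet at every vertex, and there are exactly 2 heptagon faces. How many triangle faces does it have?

Let x be the number of triangles; then F = 2 + x.
Edge–face incidences: 2E = 7·2 + 3·x = 14 + 3x.
Every vertex has degree 4, so 4V = 2E.
Euler: V − E + F = 2 ⇒ (2E)/4 − E + (2 + x) = 2.
Multiply by 8: 2·(2E) − 4·(2E) + 8·(2 + x) = 16, i.e. 16 + 8x − 2·(14 + 3x) = 16.
Collecting terms: 2x − 12 = 16, so 2x = 28, so x = 14.
Then 2E = 14 + 3·14 = 56, so E = 28, V = 2E/4 = 14, F = 2 + 14 = 16.

14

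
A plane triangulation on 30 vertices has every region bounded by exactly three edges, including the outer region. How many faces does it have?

In a plane triangulation 3F = 2E and V − E + F = 2, so F = 2V − 4 = 2·30 − 4 = 56.

56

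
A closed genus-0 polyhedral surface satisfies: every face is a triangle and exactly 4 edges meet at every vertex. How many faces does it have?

8

Each face has 3 edges and each edge borders two faces, so 2E = 3F.
Each vertex has degree 4, so 4V = 2E and hence V = 3F/4.
Euler: V − E + F = 2 ⇒ (3F/4) − (3F/2) + F = 2.
Multiply by 8: (6 − 12 + 8)F = 16, i.e. 2F = 16.
So F = 8, E = 3·8/2 = 12, V = 3·8/4 = 6.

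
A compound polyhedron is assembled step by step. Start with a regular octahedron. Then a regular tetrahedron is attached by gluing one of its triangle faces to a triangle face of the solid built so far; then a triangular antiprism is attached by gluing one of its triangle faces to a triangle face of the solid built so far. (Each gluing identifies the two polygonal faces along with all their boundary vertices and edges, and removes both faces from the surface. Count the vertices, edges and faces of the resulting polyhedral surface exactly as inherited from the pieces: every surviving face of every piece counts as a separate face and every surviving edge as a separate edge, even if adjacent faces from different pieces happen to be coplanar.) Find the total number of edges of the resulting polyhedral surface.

A regular octahedron: V=6, E=12, F=8.
Attach a regular tetrahedron (V=4, E=6, F=4) along a 3-gon: merge 3 vertices and 3 edges, delete both glued faces → V=7, E=15, F=10.
Attach a triangular antiprism (V=6, E=12, F=8) along a 3-gon: merge 3 vertices and 3 edges, delete both glued faces → V=10, E=24, F=16.
Check: V − E + F = 10 − 24 + 16 = 2.

24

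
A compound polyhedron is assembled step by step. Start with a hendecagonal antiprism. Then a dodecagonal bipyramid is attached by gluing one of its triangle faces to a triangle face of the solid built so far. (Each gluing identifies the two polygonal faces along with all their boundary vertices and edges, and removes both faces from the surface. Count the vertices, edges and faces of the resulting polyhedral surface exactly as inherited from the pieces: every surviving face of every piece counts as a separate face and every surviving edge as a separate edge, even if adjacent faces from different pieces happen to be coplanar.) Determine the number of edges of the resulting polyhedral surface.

77

A hendecagonal antiprism: V=22, E=44, F=24.
Attach a dodecagonal bipyramid (V=14, E=36, F=24) along a 3-gon: merge 3 vertices and 3 edges, delete both glued faces → V=33, E=77, F=46.
Check: V − E + F = 33 − 77 + 46 = 2.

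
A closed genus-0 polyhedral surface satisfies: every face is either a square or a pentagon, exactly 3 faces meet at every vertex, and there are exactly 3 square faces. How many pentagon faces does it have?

Let x be the number of pentagons; then F = 3 + x.
Edge–face incidences: 2E = 4·3 + 5·x = 12 + 5x.
Every vertex has degree 3, so 3V = 2E.
Euler: V − E + F = 2 ⇒ (2E)/3 − E + (3 + x) = 2.
Multiply by 6: 2·(2E) − 3·(2E) + 6·(3 + x) = 12, i.e. 18 + 6x − (12 + 5x) = 12.
Collecting terms: x + 6 = 12, so x = 6.
Then 2E = 12 + 5·6 = 42, so E = 21, V = 2E/3 = 14, F = 3 + 6 = 9.

6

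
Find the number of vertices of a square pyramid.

5

A pyramid on an n-gon base has one n-gon and n triangles: V = 4 + 1 = 5, E = 2·4 = 8, F = 4 + 1 = 5.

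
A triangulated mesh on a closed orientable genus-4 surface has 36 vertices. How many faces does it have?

χ = 2 − 2·4 = -6, and every face is a triangle so 3F = 2E.
V − E + F = -6 with E = 3F/2 gives 36 − (3/2 − 1)·F = -6, so F = 84 and E = 126.

84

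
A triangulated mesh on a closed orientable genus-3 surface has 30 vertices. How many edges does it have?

102

χ = 2 − 2·3 = -4, and every face is a triangle so 3F = 2E.
V − E + F = -4 with E = 3F/2 gives 30 − (3/2 − 1)·F = -4, so F = 68 and E = 102.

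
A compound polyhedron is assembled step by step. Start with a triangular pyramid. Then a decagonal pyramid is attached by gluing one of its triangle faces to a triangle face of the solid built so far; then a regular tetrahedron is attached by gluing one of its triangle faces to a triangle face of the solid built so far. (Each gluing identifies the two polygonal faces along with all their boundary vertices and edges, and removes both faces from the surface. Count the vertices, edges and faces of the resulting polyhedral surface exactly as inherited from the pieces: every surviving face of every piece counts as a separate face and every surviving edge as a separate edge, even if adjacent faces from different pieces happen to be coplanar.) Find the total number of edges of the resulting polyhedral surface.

26

A triangular pyramid: V=4, E=6, F=4.
Attach a decagonal pyramid (V=11, E=20, F=11) along a 3-gon: merge 3 vertices and 3 edges, delete both glued faces → V=12, E=23, F=13.
Attach a regular tetrahedron (V=4, E=6, F=4) along a 3-gon: merge 3 vertices and 3 edges, delete both glued faces → V=13, E=26, F=15.
Check: V − E + F = 13 − 26 + 15 = 2.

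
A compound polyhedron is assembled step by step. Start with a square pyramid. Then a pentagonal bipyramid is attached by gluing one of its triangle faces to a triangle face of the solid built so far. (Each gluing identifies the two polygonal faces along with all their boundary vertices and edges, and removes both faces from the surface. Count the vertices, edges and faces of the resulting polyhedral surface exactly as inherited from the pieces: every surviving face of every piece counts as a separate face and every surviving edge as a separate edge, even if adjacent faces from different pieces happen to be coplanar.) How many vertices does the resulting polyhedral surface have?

9

A square pyramid: V=5, E=8, F=5.
Attach a pentagonal bipyramid (V=7, E=15, F=10) along a 3-gon: merge 3 vertices and 3 edges, delete both glued faces → V=9, E=20, F=13.
Check: V − E + F = 9 − 20 + 13 = 2.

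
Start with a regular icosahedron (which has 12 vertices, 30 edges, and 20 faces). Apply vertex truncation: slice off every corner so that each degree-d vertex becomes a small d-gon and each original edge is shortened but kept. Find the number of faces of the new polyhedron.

Truncation replaces each original edge-end by a new vertex, so V′ = 2E = 60.
Each original edge survives, and each old vertex of degree d contributes d new edges; summing degrees gives Σd = 2E, so E′ = E + 2E = 3E = 90.
Each original face survives and each original vertex becomes one new face: F′ = F + V = 32.

32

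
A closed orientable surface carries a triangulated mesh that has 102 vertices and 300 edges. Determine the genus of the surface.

0

Every face is a triangle and each edge borders two faces, so 3F = 2·300, giving F = 200.
χ = V − E + F = 102 − 300 + 200 = 2.
For a closed orientable surface χ = 2 − 2g, so g = (2 − (2))/2 = 0.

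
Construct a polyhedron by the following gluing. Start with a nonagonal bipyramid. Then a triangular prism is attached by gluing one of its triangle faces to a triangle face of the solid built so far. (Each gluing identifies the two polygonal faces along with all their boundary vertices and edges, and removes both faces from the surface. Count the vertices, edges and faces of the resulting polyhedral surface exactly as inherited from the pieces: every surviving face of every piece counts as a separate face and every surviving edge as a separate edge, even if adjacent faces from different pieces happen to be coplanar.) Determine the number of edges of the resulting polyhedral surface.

33

A nonagonal bipyramid: V=11, E=27, F=18.
Attach a triangular prism (V=6, E=9, F=5) along a 3-gon: merge 3 vertices and 3 edges, delete both glued faces → V=14, E=33, F=21.
Check: V − E + F = 14 − 33 + 21 = 2.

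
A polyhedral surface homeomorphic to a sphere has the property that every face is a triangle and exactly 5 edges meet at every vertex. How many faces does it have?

Each face has 3 edges and each edge borders two faces, so 2E = 3F.
Each vertex has degree 5, so 5V = 2E and hence V = 3F/5.
Euler: V − E + F = 2 ⇒ (3F/5) − (3F/2) + F = 2.
Multiply by 10: (6 − 15 + 10)F = 20, i.e. 1F = 20.
So F = 20, E = 3·20/2 = 30, V = 3·20/5 = 12.

20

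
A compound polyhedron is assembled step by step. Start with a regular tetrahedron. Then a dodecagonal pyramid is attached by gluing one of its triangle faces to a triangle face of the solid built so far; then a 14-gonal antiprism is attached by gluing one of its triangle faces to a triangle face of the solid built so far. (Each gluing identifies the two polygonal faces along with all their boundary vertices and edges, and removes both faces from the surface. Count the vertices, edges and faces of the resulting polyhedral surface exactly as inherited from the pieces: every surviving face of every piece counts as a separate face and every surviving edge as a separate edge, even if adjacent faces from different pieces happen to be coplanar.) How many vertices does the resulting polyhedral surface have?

39

A regular tetrahedron: V=4, E=6, F=4.
Attach a dodecagonal pyramid (V=13, E=24, F=13) along a 3-gon: merge 3 vertices and 3 edges, delete both glued faces → V=14, E=27, F=15.
Attach a 14-gonal antiprism (V=28, E=56, F=30) along a 3-gon: merge 3 vertices and 3 edges, delete both glued faces → V=39, E=80, F=43.
Check: V − E + F = 39 − 80 + 43 = 2.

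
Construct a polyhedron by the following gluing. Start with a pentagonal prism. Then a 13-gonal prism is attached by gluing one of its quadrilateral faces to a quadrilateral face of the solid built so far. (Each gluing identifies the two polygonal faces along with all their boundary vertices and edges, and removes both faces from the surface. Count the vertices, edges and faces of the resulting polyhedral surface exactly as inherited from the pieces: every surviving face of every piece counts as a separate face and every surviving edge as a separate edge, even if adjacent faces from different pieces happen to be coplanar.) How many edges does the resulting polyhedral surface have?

A pentagonal prism: V=10, E=15, F=7.
Attach a 13-gonal prism (V=26, E=39, F=15) along a 4-gon: merge 4 vertices and 4 edges, delete both glued faces → V=32, E=50, F=20.
Check: V − E + F = 32 − 50 + 20 = 2.

50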